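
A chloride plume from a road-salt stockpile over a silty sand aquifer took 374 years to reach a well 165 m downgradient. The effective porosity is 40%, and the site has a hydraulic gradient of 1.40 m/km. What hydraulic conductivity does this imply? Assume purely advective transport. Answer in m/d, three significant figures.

t = 374 years = 136500 d
v = L / t = 165 / 136500 = 0.001209 m/d
K = v · n / i = 0.001209 × 0.40 / 0.0014 = 0.345 m/d

0.345 m/d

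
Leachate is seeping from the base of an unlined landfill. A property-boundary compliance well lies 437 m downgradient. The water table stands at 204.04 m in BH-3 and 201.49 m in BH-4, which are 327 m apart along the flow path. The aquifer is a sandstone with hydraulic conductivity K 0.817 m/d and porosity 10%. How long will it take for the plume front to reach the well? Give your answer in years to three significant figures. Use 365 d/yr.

18.8 years

Hydraulic gradient i = (204.04 − 201.49) / 327 = 2.55 / 327 = 0.007798
Specific discharge q = 0.817 × 0.007798 = 0.006371 m/d
v = Ki/n = 0.817·0.007798/0.10 = 0.06371 m/d
t = L / v = 437 / 0.06371 = 6859 d
   = 6859 / 365 = 18.8 yr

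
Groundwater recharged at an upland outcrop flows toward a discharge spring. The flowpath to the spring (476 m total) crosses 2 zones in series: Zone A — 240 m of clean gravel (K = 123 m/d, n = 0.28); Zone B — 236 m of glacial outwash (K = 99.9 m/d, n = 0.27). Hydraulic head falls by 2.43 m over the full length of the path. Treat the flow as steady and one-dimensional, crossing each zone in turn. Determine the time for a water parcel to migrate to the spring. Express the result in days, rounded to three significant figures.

Continuity: the same q passes through each zone, so ΔH = q·Σ(L_j/K_j) — the zones act as resistances in series.
Σ(L/K) = 240/123 + 236/99.9 = 1.951 + 2.362 = 4.314 d
q = ΔH / Σ(L/K) = 2.43 / 4.314 = 0.5633 m/d (same in every zone)
Zone A: v = q/n = 0.5633/0.28 = 2.012 m/d → t_A = 240/2.012 = 119.3 d
Zone B: v = q/n = 0.5633/0.27 = 2.086 m/d → t_B = 236/2.086 = 113.1 d
Total t = 119.3 + 113.1 = 232.4 d

232 days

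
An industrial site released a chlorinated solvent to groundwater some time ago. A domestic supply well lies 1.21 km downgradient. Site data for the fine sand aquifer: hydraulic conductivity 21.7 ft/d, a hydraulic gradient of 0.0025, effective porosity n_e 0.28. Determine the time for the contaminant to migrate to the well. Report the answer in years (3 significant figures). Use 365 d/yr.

56.1 years

K = 21.7 ft/d × 0.3048 = 6.614 m/d
Specific discharge q = 6.614 × 0.0025 = 0.01654 m/d
v_s = q/n_e = 0.01654/0.28 = 0.05905 m/d
L = 1.21 km = 1210 m
t = L / v = 1210 / 0.05905 = 20490 d
   = 20490 / 365 = 56.1 yr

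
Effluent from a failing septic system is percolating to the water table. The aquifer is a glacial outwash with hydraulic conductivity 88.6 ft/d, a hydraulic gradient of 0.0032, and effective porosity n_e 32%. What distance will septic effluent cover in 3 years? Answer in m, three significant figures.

K = 88.6 ft/d × 0.3048 = 27.01 m/d
Specific discharge q = 27.01 × 0.0032 = 0.08642 m/d
Seepage velocity v = q / n = 0.08642 / 0.32 = 0.2701 m/d
T = 3 yr × 365 = 1095 d
L = v × T = 0.2701 × 1095 = 295.7 m

296 m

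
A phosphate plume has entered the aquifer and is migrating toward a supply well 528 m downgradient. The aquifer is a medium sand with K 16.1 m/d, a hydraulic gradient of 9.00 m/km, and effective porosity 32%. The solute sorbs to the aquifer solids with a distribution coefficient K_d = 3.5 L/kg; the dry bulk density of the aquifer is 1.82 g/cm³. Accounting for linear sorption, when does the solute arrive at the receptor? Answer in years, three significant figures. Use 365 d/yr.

Darcy flux q = K·i = 16.1 × 0.0090 = 0.1449 m/d
Seepage velocity v = q / n = 0.1449 / 0.32 = 0.4528 m/d
Retardation R = 1 + ρ_b·K_d/n = 1 + 1.82×3.5/0.32 = 20.91
Contaminant velocity v_c = v/R = 0.4528/20.91 = 0.02166 m/d
t = L/v_c = 528/0.02166 = 24380 d
   = 24380/365 = 66.8 yr

66.8 years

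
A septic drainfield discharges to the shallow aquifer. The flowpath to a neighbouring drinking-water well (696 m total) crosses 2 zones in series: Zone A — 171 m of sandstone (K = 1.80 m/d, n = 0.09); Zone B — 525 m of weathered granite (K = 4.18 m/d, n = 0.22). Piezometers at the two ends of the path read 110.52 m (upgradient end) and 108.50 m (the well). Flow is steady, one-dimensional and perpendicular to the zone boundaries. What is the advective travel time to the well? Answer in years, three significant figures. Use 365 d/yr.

Total head drop ΔH = 110.52 − 108.50 = 2.02 m
Continuity: the same q passes through each zone, so ΔH = q·Σ(L_j/K_j) — the zones act as resistances in series.
Σ(L/K) = 171/1.80 + 525/4.18 = 95.00 + 125.6 = 220.6 d
q = ΔH / Σ(L/K) = 2.02 / 220.6 = 0.009157 m/d (same in every zone)
Zone A: v = q/n = 0.009157/0.09 = 0.1017 m/d → t_A = 171/0.1017 = 1681 d
Zone B: v = q/n = 0.009157/0.22 = 0.04162 m/d → t_B = 525/0.04162 = 12610 d
Total t = 1681 + 12610 = 14290 d
   = 14290 / 365 = 39.2 yr

39.2 years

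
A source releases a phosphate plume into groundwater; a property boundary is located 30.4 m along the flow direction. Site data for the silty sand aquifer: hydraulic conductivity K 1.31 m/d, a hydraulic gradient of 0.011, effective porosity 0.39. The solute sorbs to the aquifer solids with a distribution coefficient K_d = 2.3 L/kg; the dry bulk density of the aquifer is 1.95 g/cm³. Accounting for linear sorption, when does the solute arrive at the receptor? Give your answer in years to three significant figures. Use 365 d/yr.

28.2 years

Darcy flux q = K·i = 1.31 × 0.011 = 0.01441 m/d
Seepage velocity v = q / n = 0.01441 / 0.39 = 0.03695 m/d
Retardation R = 1 + ρ_b·K_d/n = 1 + 1.95×2.3/0.39 = 12.50
Contaminant velocity v_c = v/R = 0.03695/12.50 = 0.002956 m/d
t = L/v_c = 30.4/0.002956 = 10280 d
   = 10280/365 = 28.2 yr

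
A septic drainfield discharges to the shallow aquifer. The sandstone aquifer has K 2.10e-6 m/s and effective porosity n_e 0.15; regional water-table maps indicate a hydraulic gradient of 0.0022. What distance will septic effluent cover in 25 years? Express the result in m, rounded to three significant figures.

24.3 m

K = 2.10e-6 m/s × 86400 s/d = 0.1814 m/d
Darcy flux q = K·i = 0.1814 × 0.0022 = 3.992e-4 m/d
v = Ki/n = 0.1814·0.0022/0.15 = 0.002661 m/d
T = 25 yr × 365 = 9125 d
L = v × T = 0.002661 × 9125 = 24.28 m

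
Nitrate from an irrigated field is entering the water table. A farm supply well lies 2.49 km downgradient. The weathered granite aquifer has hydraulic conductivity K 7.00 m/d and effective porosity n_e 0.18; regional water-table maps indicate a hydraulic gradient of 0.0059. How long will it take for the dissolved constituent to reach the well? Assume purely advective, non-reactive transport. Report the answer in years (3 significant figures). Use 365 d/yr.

Specific discharge q = 7.00 × 0.0059 = 0.04130 m/d
v_s = q/n_e = 0.04130/0.18 = 0.2294 m/d
L = 2.49 km = 2490 m
t = L / v = 2490 / 0.2294 = 10850 d
   = 10850 / 365 = 29.7 yr

29.7 years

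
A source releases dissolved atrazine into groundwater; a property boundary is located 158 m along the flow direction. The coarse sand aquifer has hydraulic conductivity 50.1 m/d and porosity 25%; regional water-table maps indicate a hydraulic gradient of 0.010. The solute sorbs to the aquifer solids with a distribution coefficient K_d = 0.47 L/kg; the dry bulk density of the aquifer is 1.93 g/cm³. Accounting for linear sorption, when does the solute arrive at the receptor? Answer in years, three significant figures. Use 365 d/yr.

Specific discharge q = 50.1 × 0.010 = 0.5010 m/d
Average linear velocity = 0.5010 / 0.25 = 2.004 m/d
Retardation R = 1 + ρ_b·K_d/n = 1 + 1.93×0.47/0.25 = 4.628
Contaminant velocity v_c = v/R = 2.004/4.628 = 0.4330 m/d
t = L/v_c = 158/0.4330 = 364.9 d
   = 364.9/365 = 1.00 yr

1.00 years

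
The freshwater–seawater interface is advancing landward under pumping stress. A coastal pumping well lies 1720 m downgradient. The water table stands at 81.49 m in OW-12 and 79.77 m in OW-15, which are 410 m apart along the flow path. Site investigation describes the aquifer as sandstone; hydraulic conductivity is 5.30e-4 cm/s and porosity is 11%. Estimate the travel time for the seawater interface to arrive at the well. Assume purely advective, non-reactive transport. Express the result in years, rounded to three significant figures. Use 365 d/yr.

270 years

Hydraulic gradient i = (81.49 − 79.77) / 410 = 1.72 / 410 = 0.004195
K = 5.30e-4 cm/s × 864 = 0.4579 m/d
Specific discharge q = 0.4579 × 0.004195 = 0.001921 m/d
v_s = q/n_e = 0.001921/0.11 = 0.01746 m/d
t = L / v = 1720 / 0.01746 = 98490 d
   = 98490 / 365 = 270 yr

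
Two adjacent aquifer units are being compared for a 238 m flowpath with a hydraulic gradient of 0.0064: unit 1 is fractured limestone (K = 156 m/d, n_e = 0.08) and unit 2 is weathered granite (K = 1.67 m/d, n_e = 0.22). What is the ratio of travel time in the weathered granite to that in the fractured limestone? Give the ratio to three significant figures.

Unit 1 (fractured limestone): v = 156×0.0064/0.08 = 12.48 m/d, t = 238/12.48 = 19.07 d
Unit 2 (weathered granite): v = 1.67×0.0064/0.22 = 0.04858 m/d, t = 238/0.04858 = 4899 d
t(weathered granite) / t(fractured limestone) = 4899/19.07 = 257

257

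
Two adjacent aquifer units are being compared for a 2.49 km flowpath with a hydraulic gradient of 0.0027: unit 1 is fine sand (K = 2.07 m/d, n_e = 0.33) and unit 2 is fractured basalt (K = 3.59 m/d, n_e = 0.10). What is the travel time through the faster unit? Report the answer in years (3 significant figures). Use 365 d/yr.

Unit 1 (fine sand): v = 2.07×0.0027/0.33 = 0.01694 m/d, t = 2490/0.01694 = 147000 d
Unit 2 (fractured basalt): v = 3.59×0.0027/0.10 = 0.09693 m/d, t = 2490/0.09693 = 25690 d
Faster: 25690 d / 365 = 70.4 yr

70.4 years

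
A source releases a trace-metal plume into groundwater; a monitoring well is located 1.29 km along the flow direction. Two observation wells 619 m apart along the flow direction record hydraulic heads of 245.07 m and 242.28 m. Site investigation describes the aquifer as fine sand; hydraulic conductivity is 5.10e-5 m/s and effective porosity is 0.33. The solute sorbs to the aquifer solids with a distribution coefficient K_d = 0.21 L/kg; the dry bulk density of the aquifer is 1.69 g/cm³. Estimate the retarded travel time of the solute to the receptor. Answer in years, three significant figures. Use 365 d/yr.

Hydraulic gradient i = (245.07 − 242.28) / 619 = 2.79 / 619 = 0.004507
K = 5.10e-5 m/s × 86400 s/d = 4.406 m/d
q = Ki = 4.406 × 0.004507 = 0.01986 m/d
Seepage velocity v = q / n = 0.01986 / 0.33 = 0.06018 m/d
Retardation R = 1 + ρ_b·K_d/n = 1 + 1.69×0.21/0.33 = 2.075
Contaminant velocity v_c = v/R = 0.06018/2.075 = 0.02900 m/d
L = 1.29 km = 1290 m
t = L/v_c = 1290/0.02900 = 44490 d
   = 44490/365 = 122 yr

122 years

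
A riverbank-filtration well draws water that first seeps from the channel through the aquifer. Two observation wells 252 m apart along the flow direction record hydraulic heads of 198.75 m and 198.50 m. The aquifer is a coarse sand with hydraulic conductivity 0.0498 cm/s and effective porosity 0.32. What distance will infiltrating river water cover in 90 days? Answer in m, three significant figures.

12.0 m

Hydraulic gradient i = (198.75 − 198.50) / 252 = 0.25 / 252 = 9.921e-4
K = 0.0498 cm/s × 864 = 43.03 m/d
Specific discharge q = 43.03 × 9.921e-4 = 0.04269 m/d
Seepage velocity v = q / n = 0.04269 / 0.32 = 0.1334 m/d
L = v × T = 0.1334 × 90 = 12.01 m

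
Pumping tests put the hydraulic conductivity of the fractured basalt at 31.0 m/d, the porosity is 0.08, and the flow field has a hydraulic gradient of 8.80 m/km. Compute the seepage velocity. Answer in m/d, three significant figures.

3.41 m/d

q = Ki = 31.0 × 0.0088 = 0.2728 m/d
v_s = q/n_e = 0.2728/0.08 = 3.410 m/d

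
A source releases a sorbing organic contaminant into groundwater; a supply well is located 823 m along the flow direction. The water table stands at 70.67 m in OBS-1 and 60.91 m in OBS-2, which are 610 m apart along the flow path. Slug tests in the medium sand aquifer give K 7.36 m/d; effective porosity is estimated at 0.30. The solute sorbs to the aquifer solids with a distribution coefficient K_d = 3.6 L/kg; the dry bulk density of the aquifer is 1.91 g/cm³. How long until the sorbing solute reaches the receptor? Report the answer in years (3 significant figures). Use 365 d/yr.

137 years

Hydraulic gradient i = (70.67 − 60.91) / 610 = 9.76 / 610 = 0.01600
q = Ki = 7.36 × 0.01600 = 0.1178 m/d
Seepage velocity v = q / n = 0.1178 / 0.30 = 0.3925 m/d
Retardation R = 1 + ρ_b·K_d/n = 1 + 1.91×3.6/0.30 = 23.92
Contaminant velocity v_c = v/R = 0.3925/23.92 = 0.01641 m/d
t = L/v_c = 823/0.01641 = 50150 d
   = 50150/365 = 137 yr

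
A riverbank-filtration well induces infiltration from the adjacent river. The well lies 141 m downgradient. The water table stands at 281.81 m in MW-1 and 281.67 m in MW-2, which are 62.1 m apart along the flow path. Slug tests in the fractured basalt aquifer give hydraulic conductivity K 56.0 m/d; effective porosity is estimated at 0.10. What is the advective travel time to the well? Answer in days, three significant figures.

Hydraulic gradient i = (281.81 − 281.67) / 62.1 = 0.14 / 62.1 = 0.002254
Specific discharge q = 56.0 × 0.002254 = 0.1262 m/d
v = Ki/n = 56.0·0.002254/0.10 = 1.262 m/d
t = L / v = 141 / 1.262 = 111.7 d

112 days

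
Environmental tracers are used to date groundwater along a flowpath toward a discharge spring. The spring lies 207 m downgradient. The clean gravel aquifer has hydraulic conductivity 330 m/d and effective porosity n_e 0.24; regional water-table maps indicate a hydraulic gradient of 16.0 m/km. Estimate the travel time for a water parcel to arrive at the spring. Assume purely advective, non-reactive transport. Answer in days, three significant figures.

9.41 days

q = Ki = 330 × 0.016 = 5.280 m/d
Seepage velocity v = q / n = 5.280 / 0.24 = 22.00 m/d
t = L / v = 207 / 22.00 = 9.409 d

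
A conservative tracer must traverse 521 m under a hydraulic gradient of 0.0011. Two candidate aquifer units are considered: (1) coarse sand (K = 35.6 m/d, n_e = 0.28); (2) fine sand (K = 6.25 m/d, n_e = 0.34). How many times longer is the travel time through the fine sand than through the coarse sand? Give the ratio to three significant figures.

6.92

Unit 1 (coarse sand): v = 35.6×0.0011/0.28 = 0.1399 m/d, t = 521/0.1399 = 3725 d
Unit 2 (fine sand): v = 6.25×0.0011/0.34 = 0.02022 m/d, t = 521/0.02022 = 25770 d
t(fine sand) / t(coarse sand) = 25770/3725 = 6.92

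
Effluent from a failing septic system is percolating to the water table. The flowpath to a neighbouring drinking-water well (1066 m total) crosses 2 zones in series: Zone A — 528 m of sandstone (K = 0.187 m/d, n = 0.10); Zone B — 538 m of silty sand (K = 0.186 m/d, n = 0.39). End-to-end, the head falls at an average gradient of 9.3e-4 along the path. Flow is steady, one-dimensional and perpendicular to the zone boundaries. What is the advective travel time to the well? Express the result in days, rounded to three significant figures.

1.51e6 days

Continuity: the same q passes through each zone, so ΔH = q·Σ(L_j/K_j) — the zones act as resistances in series.
Σ(L/K) = 528/0.187 + 538/0.186 = 2824 + 2892 = 5716 d
K_eq = L_total / Σ(L/K) = 1066 / 5716 = 0.1865 m/d
q = K_eq · i = 0.1865 × 9.3e-4 = 1.734e-4 m/d (same in every zone)
Zone A: v = q/n = 1.734e-4/0.10 = 0.001734 m/d → t_A = 528/0.001734 = 304400 d
Zone B: v = q/n = 1.734e-4/0.39 = 4.447e-4 m/d → t_B = 538/4.447e-4 = 1.210e6 d
Total t = 304400 + 1.210e6 = 1.514e6 d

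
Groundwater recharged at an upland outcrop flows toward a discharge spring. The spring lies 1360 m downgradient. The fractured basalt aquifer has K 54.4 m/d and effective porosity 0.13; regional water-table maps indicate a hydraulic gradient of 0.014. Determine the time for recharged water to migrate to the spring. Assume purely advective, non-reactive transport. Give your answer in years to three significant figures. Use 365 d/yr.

q = Ki = 54.4 × 0.014 = 0.7616 m/d
Seepage velocity v = q / n = 0.7616 / 0.13 = 5.858 m/d
t = L / v = 1360 / 5.858 = 232.1 d
   = 232.1 / 365 = 0.636 yr

0.636 years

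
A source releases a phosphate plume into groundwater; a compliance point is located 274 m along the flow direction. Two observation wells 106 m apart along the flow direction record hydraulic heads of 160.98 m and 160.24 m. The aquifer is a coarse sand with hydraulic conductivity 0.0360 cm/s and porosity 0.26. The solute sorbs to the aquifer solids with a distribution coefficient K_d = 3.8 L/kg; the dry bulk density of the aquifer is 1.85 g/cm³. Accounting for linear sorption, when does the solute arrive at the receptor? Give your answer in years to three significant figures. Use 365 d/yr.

25.2 years

Hydraulic gradient i = (160.98 − 160.24) / 106 = 0.74 / 106 = 0.006981
K = 0.0360 cm/s × 864 = 31.10 m/d
Specific discharge q = 31.10 × 0.006981 = 0.2171 m/d
Seepage velocity v = q / n = 0.2171 / 0.26 = 0.8352 m/d
Retardation R = 1 + ρ_b·K_d/n = 1 + 1.85×3.8/0.26 = 28.04
Contaminant velocity v_c = v/R = 0.8352/28.04 = 0.02979 m/d
t = L/v_c = 274/0.02979 = 9199 d
   = 9199/365 = 25.2 yr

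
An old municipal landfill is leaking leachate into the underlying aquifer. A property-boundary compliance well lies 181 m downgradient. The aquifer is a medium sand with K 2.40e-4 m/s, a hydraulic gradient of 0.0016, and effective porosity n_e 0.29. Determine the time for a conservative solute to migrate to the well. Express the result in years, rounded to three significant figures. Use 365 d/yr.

4.33 years

K = 2.40e-4 m/s × 86400 s/d = 20.74 m/d
Darcy flux q = K·i = 20.74 × 0.0016 = 0.03318 m/d
v = Ki/n = 20.74·0.0016/0.29 = 0.1144 m/d
t = L / v = 181 / 0.1144 = 1582 d
   = 1582 / 365 = 4.33 yr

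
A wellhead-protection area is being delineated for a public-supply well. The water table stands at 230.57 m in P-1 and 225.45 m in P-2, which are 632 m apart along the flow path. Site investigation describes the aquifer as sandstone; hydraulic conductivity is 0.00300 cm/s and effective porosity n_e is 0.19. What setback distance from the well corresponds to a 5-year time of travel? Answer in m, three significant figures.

Hydraulic gradient i = (230.57 − 225.45) / 632 = 5.12 / 632 = 0.008101
K = 0.00300 cm/s × 864 = 2.592 m/d
q = Ki = 2.592 × 0.008101 = 0.02100 m/d
Seepage velocity v = q / n = 0.02100 / 0.19 = 0.1105 m/d
T = 5 yr × 365 = 1825 d
L = v × T = 0.1105 × 1825 = 201.7 m

202 m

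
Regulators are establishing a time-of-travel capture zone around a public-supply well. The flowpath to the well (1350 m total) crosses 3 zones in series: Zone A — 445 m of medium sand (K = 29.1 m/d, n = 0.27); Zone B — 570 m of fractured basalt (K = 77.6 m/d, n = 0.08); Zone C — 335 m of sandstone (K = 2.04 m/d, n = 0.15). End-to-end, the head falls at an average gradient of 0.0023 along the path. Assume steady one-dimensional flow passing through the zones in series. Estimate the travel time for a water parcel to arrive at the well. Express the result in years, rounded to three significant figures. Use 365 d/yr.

35.6 years

Steady 1-D flow in series ⇒ the Darcy flux q is identical in every zone and the zone head losses add (resistances L/K in series).
Σ(L/K) = 445/29.1 + 570/77.6 + 335/2.04 = 15.29 + 7.345 + 164.2 = 186.9 d
K_eq = L_total / Σ(L/K) = 1350 / 186.9 = 7.225 m/d
q = K_eq · i = 7.225 × 0.0023 = 0.01662 m/d (same in every zone)
Zone A: v = q/n = 0.01662/0.27 = 0.06155 m/d → t_A = 445/0.06155 = 7230 d
Zone B: v = q/n = 0.01662/0.08 = 0.2077 m/d → t_B = 570/0.2077 = 2744 d
Zone C: v = q/n = 0.01662/0.15 = 0.1108 m/d → t_C = 335/0.1108 = 3024 d
Total t = 7230 + 2744 + 3024 = 13000 d
   = 13000 / 365 = 35.6 yr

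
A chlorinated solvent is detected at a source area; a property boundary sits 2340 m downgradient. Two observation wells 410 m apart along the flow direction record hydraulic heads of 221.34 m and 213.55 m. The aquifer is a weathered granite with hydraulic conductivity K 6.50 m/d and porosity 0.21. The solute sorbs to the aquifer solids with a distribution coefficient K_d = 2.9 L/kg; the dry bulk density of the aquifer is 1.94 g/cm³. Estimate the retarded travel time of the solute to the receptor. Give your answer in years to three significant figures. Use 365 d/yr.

Hydraulic gradient i = (221.34 − 213.55) / 410 = 7.79 / 410 = 0.01900
Specific discharge q = 6.50 × 0.01900 = 0.1235 m/d
v = Ki/n = 6.50·0.01900/0.21 = 0.5881 m/d
Retardation R = 1 + ρ_b·K_d/n = 1 + 1.94×2.9/0.21 = 27.79
Contaminant velocity v_c = v/R = 0.5881/27.79 = 0.02116 m/d
t = L/v_c = 2340/0.02116 = 110600 d
   = 110600/365 = 303 yr

303 years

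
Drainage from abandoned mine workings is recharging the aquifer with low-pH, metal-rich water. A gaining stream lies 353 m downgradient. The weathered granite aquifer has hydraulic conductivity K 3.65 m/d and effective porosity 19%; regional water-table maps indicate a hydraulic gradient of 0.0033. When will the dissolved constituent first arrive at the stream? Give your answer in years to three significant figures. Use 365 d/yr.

Darcy flux q = K·i = 3.65 × 0.0033 = 0.01205 m/d
Seepage velocity v = q / n = 0.01205 / 0.19 = 0.06339 m/d
t = L / v = 353 / 0.06339 = 5568 d
   = 5568 / 365 = 15.3 yr

15.3 years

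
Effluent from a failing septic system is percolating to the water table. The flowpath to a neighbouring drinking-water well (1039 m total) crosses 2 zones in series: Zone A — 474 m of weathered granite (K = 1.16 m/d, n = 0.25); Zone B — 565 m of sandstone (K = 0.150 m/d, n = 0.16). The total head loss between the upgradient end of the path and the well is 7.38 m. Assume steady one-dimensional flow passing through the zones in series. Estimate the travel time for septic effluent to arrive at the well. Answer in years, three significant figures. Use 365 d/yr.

324 years

Steady 1-D flow in series ⇒ the Darcy flux q is identical in every zone and the zone head losses add (resistances L/K in series).
Σ(L/K) = 474/1.16 + 565/0.150 = 408.6 + 3767 = 4175 d
q = ΔH / Σ(L/K) = 7.38 / 4175 = 0.001768 m/d (same in every zone)
Zone A: v = q/n = 0.001768/0.25 = 0.007070 m/d → t_A = 474/0.007070 = 67040 d
Zone B: v = q/n = 0.001768/0.16 = 0.01105 m/d → t_B = 565/0.01105 = 51140 d
Total t = 67040 + 51140 = 118200 d
   = 118200 / 365 = 324 yr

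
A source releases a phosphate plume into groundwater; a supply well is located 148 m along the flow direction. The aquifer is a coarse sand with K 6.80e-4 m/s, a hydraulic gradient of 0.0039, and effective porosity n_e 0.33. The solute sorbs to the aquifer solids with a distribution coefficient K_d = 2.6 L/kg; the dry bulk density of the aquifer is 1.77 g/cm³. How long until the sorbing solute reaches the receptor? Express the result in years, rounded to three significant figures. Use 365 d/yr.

8.73 years

K = 6.80e-4 m/s × 86400 s/d = 58.75 m/d
Darcy flux q = K·i = 58.75 × 0.0039 = 0.2291 m/d
Seepage velocity v = q / n = 0.2291 / 0.33 = 0.6943 m/d
Retardation R = 1 + ρ_b·K_d/n = 1 + 1.77×2.6/0.33 = 14.95
Contaminant velocity v_c = v/R = 0.6943/14.95 = 0.04646 m/d
t = L/v_c = 148/0.04646 = 3186 d
   = 3186/365 = 8.73 yr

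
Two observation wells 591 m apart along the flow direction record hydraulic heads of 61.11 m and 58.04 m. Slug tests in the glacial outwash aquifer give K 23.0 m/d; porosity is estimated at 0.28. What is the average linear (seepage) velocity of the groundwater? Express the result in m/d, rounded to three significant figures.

Hydraulic gradient i = (61.11 − 58.04) / 591 = 3.07 / 591 = 0.005195
Darcy flux q = K·i = 23.0 × 0.005195 = 0.1195 m/d
Average linear velocity = 0.1195 / 0.28 = 0.4267 m/d

0.427 m/d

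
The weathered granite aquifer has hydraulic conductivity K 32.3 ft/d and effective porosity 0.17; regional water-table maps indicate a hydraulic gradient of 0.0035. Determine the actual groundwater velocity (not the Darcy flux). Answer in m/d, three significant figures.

0.203 m/d

K = 32.3 ft/d × 0.3048 = 9.845 m/d
Specific discharge q = 9.845 × 0.0035 = 0.03446 m/d
Average linear velocity = 0.03446 / 0.17 = 0.2027 m/d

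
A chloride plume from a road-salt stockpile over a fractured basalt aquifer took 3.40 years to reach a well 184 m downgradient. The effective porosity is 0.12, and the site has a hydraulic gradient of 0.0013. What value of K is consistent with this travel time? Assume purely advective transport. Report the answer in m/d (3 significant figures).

t = 3.40 years = 1241 d
v = L / t = 184 / 1241 = 0.1483 m/d
K = v · n / i = 0.1483 × 0.12 / 0.0013 = 13.7 m/d

13.7 m/d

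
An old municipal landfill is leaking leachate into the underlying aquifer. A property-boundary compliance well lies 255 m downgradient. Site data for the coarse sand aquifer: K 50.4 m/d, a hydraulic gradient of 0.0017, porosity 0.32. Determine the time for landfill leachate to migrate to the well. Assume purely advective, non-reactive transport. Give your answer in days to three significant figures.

Specific discharge q = 50.4 × 0.0017 = 0.08568 m/d
v = Ki/n = 50.4·0.0017/0.32 = 0.2678 m/d
t = L / v = 255 / 0.2678 = 952.4 d

952 days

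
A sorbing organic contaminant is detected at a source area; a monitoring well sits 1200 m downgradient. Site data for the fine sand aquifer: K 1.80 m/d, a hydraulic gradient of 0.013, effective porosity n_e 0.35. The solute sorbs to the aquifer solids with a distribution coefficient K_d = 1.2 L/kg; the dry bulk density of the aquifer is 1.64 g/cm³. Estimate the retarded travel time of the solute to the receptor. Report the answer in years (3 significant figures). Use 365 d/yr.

Specific discharge q = 1.80 × 0.013 = 0.02340 m/d
v_s = q/n_e = 0.02340/0.35 = 0.06686 m/d
Retardation R = 1 + ρ_b·K_d/n = 1 + 1.64×1.2/0.35 = 6.623
Contaminant velocity v_c = v/R = 0.06686/6.623 = 0.01009 m/d
t = L/v_c = 1200/0.01009 = 118900 d
   = 118900/365 = 326 yr

326 years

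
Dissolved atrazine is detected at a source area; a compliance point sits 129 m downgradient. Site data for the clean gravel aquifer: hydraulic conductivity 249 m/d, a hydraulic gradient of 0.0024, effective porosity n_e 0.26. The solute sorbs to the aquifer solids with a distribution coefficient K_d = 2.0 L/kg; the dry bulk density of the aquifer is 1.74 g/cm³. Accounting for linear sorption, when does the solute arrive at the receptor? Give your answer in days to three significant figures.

807 days

Darcy flux q = K·i = 249 × 0.0024 = 0.5976 m/d
Average linear velocity = 0.5976 / 0.26 = 2.298 m/d
Retardation R = 1 + ρ_b·K_d/n = 1 + 1.74×2.0/0.26 = 14.38
Contaminant velocity v_c = v/R = 2.298/14.38 = 0.1598 m/d
t = L/v_c = 129/0.1598 = 807.3 d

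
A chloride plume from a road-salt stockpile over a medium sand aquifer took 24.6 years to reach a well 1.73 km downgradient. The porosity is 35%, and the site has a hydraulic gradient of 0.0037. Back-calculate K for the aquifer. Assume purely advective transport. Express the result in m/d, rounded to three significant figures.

t = 24.6 years = 8979 d
L = 1.73 km = 1730 m
v = L / t = 1730 / 8979 = 0.1927 m/d
K = v · n / i = 0.1927 × 0.35 / 0.0037 = 18.2 m/d

18.2 m/d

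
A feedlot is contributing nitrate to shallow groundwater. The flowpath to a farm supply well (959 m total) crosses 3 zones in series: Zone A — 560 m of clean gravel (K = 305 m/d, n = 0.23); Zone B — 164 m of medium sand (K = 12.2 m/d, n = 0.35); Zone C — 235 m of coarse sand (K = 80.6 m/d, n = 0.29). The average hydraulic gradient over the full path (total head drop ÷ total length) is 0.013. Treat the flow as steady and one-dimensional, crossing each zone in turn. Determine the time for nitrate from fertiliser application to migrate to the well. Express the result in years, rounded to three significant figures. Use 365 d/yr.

Steady 1-D flow in series ⇒ the Darcy flux q is identical in every zone and the zone head losses add (resistances L/K in series).
Σ(L/K) = 560/305 + 164/12.2 + 235/80.6 = 1.836 + 13.44 + 2.916 = 18.19 d
K_eq = L_total / Σ(L/K) = 959 / 18.19 = 52.71 m/d
q = K_eq · i = 52.71 × 0.013 = 0.6852 m/d (same in every zone)
Zone A: v = q/n = 0.6852/0.23 = 2.979 m/d → t_A = 560/2.979 = 188.0 d
Zone B: v = q/n = 0.6852/0.35 = 1.958 m/d → t_B = 164/1.958 = 83.77 d
Zone C: v = q/n = 0.6852/0.29 = 2.363 m/d → t_C = 235/2.363 = 99.46 d
Total t = 188.0 + 83.77 + 99.46 = 371.2 d
   = 371.2 / 365 = 1.02 yr

1.02 years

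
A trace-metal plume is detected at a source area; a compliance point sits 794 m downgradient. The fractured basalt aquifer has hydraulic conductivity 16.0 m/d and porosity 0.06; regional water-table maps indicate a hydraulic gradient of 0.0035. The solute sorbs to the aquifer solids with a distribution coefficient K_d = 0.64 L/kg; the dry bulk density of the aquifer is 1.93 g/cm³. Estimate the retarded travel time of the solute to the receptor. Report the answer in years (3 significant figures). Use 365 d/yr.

q = Ki = 16.0 × 0.0035 = 0.05600 m/d
v = Ki/n = 16.0·0.0035/0.06 = 0.9333 m/d
Retardation R = 1 + ρ_b·K_d/n = 1 + 1.93×0.64/0.06 = 21.59
Contaminant velocity v_c = v/R = 0.9333/21.59 = 0.04324 m/d
t = L/v_c = 794/0.04324 = 18360 d
   = 18360/365 = 50.3 yr

50.3 years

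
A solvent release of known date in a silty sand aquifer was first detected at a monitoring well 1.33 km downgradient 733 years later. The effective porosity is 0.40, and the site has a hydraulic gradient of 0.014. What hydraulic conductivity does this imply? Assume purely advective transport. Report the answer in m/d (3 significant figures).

t = 733 years = 267500 d
L = 1.33 km = 1330 m
v = L / t = 1330 / 267500 = 0.004971 m/d
K = v · n / i = 0.004971 × 0.40 / 0.014 = 0.142 m/d

0.142 m/d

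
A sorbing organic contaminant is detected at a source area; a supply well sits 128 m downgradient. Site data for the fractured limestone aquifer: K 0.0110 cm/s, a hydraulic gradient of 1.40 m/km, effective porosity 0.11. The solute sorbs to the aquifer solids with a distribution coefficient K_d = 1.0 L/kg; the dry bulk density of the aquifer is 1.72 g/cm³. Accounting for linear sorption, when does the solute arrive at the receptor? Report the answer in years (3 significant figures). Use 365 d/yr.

K = 0.0110 cm/s × 864 = 9.504 m/d
Darcy flux q = K·i = 9.504 × 0.0014 = 0.01331 m/d
Average linear velocity = 0.01331 / 0.11 = 0.1210 m/d
Retardation R = 1 + ρ_b·K_d/n = 1 + 1.72×1.0/0.11 = 16.64
Contaminant velocity v_c = v/R = 0.1210/16.64 = 0.007271 m/d
t = L/v_c = 128/0.007271 = 17600 d
   = 17600/365 = 48.2 yr

48.2 years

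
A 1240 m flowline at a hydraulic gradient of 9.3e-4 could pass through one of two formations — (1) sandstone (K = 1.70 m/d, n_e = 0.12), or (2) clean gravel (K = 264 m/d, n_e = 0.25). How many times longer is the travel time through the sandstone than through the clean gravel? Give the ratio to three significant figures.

Unit 1 (sandstone): v = 1.70×9.3e-4/0.12 = 0.01318 m/d, t = 1240/0.01318 = 94120 d
Unit 2 (clean gravel): v = 264×9.3e-4/0.25 = 0.9821 m/d, t = 1240/0.9821 = 1263 d
t(sandstone) / t(clean gravel) = 94120/1263 = 74.5

74.5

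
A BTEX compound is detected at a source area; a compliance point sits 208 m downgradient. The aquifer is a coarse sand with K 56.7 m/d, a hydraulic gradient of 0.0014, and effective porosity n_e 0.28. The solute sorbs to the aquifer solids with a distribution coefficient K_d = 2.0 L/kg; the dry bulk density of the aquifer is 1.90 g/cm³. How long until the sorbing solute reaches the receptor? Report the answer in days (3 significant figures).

Specific discharge q = 56.7 × 0.0014 = 0.07938 m/d
Seepage velocity v = q / n = 0.07938 / 0.28 = 0.2835 m/d
Retardation R = 1 + ρ_b·K_d/n = 1 + 1.90×2.0/0.28 = 14.57
Contaminant velocity v_c = v/R = 0.2835/14.57 = 0.01946 m/d
t = L/v_c = 208/0.01946 = 10690 d

10700 days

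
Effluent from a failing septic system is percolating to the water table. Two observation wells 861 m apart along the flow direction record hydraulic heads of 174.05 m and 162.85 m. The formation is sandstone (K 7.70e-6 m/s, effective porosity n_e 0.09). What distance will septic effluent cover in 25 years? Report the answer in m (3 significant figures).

Hydraulic gradient i = (174.05 − 162.85) / 861 = 11.20 / 861 = 0.01301
K = 7.70e-6 m/s × 86400 s/d = 0.6653 m/d
Darcy flux q = K·i = 0.6653 × 0.01301 = 0.008654 m/d
v = Ki/n = 0.6653·0.01301/0.09 = 0.09616 m/d
T = 25 yr × 365 = 9125 d
L = v × T = 0.09616 × 9125 = 877.4 m

877 m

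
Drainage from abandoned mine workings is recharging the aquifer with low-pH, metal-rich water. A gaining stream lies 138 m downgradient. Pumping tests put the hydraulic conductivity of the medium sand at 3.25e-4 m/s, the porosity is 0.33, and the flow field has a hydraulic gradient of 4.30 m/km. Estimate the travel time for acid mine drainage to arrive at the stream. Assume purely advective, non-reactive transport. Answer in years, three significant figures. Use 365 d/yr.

1.03 years

K = 3.25e-4 m/s × 86400 s/d = 28.08 m/d
Specific discharge q = 28.08 × 0.0043 = 0.1207 m/d
Average linear velocity = 0.1207 / 0.33 = 0.3659 m/d
t = L / v = 138 / 0.3659 = 377.2 d
   = 377.2 / 365 = 1.03 yr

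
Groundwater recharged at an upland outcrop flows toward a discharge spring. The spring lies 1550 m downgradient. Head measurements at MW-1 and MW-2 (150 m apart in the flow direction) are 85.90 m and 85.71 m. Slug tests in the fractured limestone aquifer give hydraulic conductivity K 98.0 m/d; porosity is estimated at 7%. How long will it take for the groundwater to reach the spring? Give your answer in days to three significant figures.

874 days

Hydraulic gradient i = (85.90 − 85.71) / 150 = 0.19 / 150 = 0.001267
Specific discharge q = 98.0 × 0.001267 = 0.1241 m/d
v = Ki/n = 98.0·0.001267/0.07 = 1.773 m/d
t = L / v = 1550 / 1.773 = 874.1 d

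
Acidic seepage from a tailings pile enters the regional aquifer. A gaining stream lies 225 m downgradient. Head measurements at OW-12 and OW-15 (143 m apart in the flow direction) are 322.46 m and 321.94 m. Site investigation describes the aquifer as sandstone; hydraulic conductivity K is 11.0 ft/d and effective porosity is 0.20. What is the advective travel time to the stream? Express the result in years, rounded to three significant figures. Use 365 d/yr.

Hydraulic gradient i = (322.46 − 321.94) / 143 = 0.52 / 143 = 0.003636
K = 11.0 ft/d × 0.3048 = 3.353 m/d
Specific discharge q = 3.353 × 0.003636 = 0.01219 m/d
Seepage velocity v = q / n = 0.01219 / 0.20 = 0.06096 m/d
t = L / v = 225 / 0.06096 = 3691 d
   = 3691 / 365 = 10.1 yr

10.1 years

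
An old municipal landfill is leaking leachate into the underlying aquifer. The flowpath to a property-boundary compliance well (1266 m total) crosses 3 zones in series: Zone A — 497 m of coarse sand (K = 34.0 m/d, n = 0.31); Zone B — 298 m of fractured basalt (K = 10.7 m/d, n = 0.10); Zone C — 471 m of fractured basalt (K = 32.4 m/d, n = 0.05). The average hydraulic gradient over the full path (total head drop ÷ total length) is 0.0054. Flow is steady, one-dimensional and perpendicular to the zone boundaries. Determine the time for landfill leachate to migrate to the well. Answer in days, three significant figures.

Steady 1-D flow in series ⇒ the Darcy flux q is identical in every zone and the zone head losses add (resistances L/K in series).
Σ(L/K) = 497/34.0 + 298/10.7 + 471/32.4 = 14.62 + 27.85 + 14.54 = 57.01 d
K_eq = L_total / Σ(L/K) = 1266 / 57.01 = 22.21 m/d
q = K_eq · i = 22.21 × 0.0054 = 0.1199 m/d (same in every zone)
Zone A: v = q/n = 0.1199/0.31 = 0.3869 m/d → t_A = 497/0.3869 = 1285 d
Zone B: v = q/n = 0.1199/0.10 = 1.199 m/d → t_B = 298/1.199 = 248.5 d
Zone C: v = q/n = 0.1199/0.05 = 2.399 m/d → t_C = 471/2.399 = 196.4 d
Total t = 1285 + 248.5 + 196.4 = 1730 d

1730 days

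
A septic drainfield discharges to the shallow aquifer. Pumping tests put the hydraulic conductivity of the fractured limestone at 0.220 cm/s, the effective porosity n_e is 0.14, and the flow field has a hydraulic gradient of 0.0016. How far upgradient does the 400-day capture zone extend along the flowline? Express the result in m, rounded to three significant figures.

K = 0.220 cm/s × 864 = 190.1 m/d
Specific discharge q = 190.1 × 0.0016 = 0.3041 m/d
v_s = q/n_e = 0.3041/0.14 = 2.172 m/d
L = v × T = 2.172 × 400 = 868.9 m

869 m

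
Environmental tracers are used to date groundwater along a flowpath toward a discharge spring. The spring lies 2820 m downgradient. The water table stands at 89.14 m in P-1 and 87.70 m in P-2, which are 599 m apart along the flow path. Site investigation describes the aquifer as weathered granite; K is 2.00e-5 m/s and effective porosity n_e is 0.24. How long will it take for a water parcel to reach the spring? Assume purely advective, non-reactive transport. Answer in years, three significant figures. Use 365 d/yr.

Hydraulic gradient i = (89.14 − 87.70) / 599 = 1.44 / 599 = 0.002404
K = 2.00e-5 m/s × 86400 s/d = 1.728 m/d
q = Ki = 1.728 × 0.002404 = 0.004154 m/d
Seepage velocity v = q / n = 0.004154 / 0.24 = 0.01731 m/d
t = L / v = 2820 / 0.01731 = 162900 d
   = 162900 / 365 = 446 yr

446 years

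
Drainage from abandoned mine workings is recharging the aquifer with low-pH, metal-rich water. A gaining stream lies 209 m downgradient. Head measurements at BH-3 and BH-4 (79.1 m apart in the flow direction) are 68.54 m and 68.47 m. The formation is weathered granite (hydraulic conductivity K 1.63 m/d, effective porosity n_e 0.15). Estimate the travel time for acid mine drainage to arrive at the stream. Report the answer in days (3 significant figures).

Hydraulic gradient i = (68.54 − 68.47) / 79.1 = 0.07 / 79.1 = 8.850e-4
Darcy flux q = K·i = 1.63 × 8.850e-4 = 0.001442 m/d
v = Ki/n = 1.63·8.850e-4/0.15 = 0.009617 m/d
t = L / v = 209 / 0.009617 = 21730 d

21700 days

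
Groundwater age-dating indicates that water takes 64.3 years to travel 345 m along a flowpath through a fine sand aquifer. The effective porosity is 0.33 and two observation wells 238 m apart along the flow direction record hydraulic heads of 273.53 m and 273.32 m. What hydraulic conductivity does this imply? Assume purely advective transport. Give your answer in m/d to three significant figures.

Hydraulic gradient i = (273.53 − 273.32) / 238 = 0.21 / 238 = 8.824e-4
t = 64.3 years = 23470 d
v = L / t = 345 / 23470 = 0.01470 m/d
K = v · n / i = 0.01470 × 0.33 / 8.824e-4 = 5.50 m/d

5.50 m/d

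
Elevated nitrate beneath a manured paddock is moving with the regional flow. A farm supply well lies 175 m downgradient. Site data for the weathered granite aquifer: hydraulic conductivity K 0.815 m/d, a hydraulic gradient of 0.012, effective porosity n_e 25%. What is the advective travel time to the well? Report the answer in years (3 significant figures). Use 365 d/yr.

Darcy flux q = K·i = 0.815 × 0.012 = 0.009780 m/d
v = Ki/n = 0.815·0.012/0.25 = 0.03912 m/d
t = L / v = 175 / 0.03912 = 4473 d
   = 4473 / 365 = 12.3 yr

12.3 years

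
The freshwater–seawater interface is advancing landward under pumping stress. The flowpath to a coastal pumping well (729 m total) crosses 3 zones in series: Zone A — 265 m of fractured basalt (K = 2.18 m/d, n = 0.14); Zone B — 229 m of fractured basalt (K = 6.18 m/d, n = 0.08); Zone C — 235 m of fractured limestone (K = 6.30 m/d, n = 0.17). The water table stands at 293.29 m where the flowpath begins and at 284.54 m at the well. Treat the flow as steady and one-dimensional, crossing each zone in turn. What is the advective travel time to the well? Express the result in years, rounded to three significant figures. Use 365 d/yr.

Total head drop ΔH = 293.29 − 284.54 = 8.75 m
Continuity: the same q passes through each zone, so ΔH = q·Σ(L_j/K_j) — the zones act as resistances in series.
Σ(L/K) = 265/2.18 + 229/6.18 + 235/6.30 = 121.6 + 37.06 + 37.30 = 195.9 d
q = ΔH / Σ(L/K) = 8.75 / 195.9 = 0.04466 m/d (same in every zone)
Zone A: v = q/n = 0.04466/0.14 = 0.3190 m/d → t_A = 265/0.3190 = 830.7 d
Zone B: v = q/n = 0.04466/0.08 = 0.5583 m/d → t_B = 229/0.5583 = 410.2 d
Zone C: v = q/n = 0.04466/0.17 = 0.2627 m/d → t_C = 235/0.2627 = 894.5 d
Total t = 830.7 + 410.2 + 894.5 = 2135 d
   = 2135 / 365 = 5.85 yr

5.85 years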